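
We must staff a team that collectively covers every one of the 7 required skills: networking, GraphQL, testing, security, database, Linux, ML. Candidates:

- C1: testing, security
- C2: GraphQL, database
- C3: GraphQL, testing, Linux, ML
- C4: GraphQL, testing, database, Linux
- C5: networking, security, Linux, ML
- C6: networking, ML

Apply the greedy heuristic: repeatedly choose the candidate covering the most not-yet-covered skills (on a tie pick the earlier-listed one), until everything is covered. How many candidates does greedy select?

3

Pick 1: C3 covers 4 new skills (GraphQL, testing, Linux, ML).
Pick 2: C5 covers 2 new skills (networking, security).
Pick 3: C2 covers 1 new skills (database).
Greedy uses 3 candidates. (The true minimum is 2.)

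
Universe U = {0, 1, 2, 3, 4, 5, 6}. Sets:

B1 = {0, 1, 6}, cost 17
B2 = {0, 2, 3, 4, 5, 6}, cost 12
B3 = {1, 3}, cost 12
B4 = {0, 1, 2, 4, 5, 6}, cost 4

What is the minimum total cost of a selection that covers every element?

B2, B4 cover every element at cost 12 + 4 = 16.
Any cover uses at least 2 sets; among all covering selections none totals below 16.

16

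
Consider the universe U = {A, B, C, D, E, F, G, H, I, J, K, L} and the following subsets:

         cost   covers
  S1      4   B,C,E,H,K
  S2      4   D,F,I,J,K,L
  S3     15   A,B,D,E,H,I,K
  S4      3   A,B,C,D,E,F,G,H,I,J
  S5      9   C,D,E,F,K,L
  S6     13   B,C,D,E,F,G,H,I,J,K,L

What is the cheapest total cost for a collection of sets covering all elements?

S2, S4 cover every element at cost 4 + 3 = 7.
Any cover uses at least 2 sets; among all covering selections none totals below 7.

7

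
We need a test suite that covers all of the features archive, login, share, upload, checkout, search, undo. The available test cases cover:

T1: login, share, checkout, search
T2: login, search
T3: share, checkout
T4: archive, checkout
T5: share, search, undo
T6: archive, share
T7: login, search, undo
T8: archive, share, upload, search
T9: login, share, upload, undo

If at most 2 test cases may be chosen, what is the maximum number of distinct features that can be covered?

Choosing T1, T8 covers {archive, login, share, upload, checkout, search} — 6 features.
No choice of 2 test cases does better; here undo is left uncovered.

6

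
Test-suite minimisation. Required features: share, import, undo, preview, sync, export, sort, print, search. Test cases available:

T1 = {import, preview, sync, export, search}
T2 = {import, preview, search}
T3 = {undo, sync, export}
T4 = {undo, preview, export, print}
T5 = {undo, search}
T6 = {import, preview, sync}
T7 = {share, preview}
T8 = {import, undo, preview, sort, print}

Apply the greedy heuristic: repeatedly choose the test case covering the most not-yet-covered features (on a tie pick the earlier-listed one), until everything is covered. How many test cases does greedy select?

3

Pick 1: T1 covers 5 new features (import, preview, sync, export, search).
Pick 2: T8 covers 3 new features (undo, sort, print).
Pick 3: T7 covers 1 new features (share).
Greedy uses 3 test cases.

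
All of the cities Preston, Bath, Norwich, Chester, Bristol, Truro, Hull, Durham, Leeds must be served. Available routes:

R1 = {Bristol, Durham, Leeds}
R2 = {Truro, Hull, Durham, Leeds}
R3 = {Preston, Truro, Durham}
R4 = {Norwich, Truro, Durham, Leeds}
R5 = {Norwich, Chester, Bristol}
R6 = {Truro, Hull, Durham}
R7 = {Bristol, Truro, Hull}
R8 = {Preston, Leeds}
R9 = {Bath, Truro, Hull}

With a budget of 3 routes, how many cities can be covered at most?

Choosing R1, R5, R9 covers {Bath, Norwich, Chester, Bristol, Truro, Hull, Durham, Leeds} — 8 cities.
No choice of 3 routes does better; here Preston is left uncovered.

8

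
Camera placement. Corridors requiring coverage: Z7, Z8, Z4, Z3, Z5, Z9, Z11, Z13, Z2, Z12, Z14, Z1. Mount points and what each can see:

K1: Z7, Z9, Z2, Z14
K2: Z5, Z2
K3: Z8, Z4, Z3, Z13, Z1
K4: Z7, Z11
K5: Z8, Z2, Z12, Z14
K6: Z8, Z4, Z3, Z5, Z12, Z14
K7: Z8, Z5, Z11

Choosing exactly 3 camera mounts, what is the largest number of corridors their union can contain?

11

Choosing K1, K3, K6 covers {Z7, Z8, Z4, Z3, Z5, Z9, Z13, Z2, Z12, Z14, Z1} — 11 corridors.
No choice of 3 camera mounts does better; here Z11 is left uncovered.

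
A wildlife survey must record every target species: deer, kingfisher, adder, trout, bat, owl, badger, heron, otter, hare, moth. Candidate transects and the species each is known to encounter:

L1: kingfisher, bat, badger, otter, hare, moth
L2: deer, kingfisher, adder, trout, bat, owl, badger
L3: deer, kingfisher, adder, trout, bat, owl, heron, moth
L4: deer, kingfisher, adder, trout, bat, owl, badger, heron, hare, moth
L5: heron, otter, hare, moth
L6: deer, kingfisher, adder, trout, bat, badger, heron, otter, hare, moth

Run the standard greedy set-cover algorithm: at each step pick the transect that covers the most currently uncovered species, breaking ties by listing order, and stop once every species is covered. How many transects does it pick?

Pick 1: L4 covers 10 new species (deer, kingfisher, adder, trout, bat, owl, badger, heron, hare, moth).
Pick 2: L1 covers 1 new species (otter).
Greedy uses 2 transects.

2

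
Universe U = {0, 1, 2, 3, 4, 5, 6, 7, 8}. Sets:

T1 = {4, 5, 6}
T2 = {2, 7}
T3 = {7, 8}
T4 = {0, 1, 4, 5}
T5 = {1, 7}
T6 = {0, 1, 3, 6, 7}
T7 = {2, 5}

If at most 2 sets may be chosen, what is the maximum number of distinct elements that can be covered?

7

Choosing T1, T6 covers {0, 1, 3, 4, 5, 6, 7} — 7 elements.
No choice of 2 sets does better; here 2, 8 are left uncovered.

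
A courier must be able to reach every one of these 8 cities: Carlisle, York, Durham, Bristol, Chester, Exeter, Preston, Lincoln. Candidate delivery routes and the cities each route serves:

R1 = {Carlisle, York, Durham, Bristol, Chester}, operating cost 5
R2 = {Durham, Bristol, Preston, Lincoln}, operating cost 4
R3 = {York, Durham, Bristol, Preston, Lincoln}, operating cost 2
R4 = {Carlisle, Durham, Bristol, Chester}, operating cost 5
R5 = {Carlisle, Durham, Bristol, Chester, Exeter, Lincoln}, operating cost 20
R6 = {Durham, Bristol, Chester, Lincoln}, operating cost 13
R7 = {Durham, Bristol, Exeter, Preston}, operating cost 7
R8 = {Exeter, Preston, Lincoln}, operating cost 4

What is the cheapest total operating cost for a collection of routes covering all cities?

R1, R8 cover every city at operating cost 5 + 4 = 9.
Any cover uses at least 2 routes; among all covering selections none totals below 9.
Greedy by coverage-per-operating cost would pick R3, R1, R8 for 11 — worse than the optimum 9.

9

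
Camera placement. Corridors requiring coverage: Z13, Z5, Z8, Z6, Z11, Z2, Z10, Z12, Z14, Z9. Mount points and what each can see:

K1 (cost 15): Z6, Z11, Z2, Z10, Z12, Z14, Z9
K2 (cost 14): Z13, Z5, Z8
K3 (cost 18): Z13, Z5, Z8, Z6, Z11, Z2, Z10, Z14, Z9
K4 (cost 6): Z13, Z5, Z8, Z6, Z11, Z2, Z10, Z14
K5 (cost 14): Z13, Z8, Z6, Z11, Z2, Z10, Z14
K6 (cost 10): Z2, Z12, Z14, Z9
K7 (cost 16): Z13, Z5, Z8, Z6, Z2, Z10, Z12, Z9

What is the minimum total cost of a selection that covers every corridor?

K4, K6 cover every corridor at cost 6 + 10 = 16.
Any cover uses at least 2 camera mounts; among all covering selections none totals below 16.

16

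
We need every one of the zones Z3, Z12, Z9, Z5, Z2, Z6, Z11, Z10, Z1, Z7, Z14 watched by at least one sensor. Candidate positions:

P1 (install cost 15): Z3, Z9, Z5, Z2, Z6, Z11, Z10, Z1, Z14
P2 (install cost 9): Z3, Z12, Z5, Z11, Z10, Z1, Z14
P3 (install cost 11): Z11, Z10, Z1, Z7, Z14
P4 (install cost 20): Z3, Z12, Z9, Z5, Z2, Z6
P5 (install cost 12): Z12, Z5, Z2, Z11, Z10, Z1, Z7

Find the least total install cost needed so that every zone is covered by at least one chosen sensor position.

P1, P5 cover every zone at install cost 15 + 12 = 27.
Any cover uses at least 2 sensor positions; among all covering selections none totals below 27.

27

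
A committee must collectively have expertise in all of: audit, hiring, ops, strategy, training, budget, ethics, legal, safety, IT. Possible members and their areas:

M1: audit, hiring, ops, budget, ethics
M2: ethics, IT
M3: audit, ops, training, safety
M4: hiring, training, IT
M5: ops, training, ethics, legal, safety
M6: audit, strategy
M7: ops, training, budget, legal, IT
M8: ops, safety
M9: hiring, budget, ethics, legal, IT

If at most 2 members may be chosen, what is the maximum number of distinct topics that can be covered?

9

Choosing M3, M9 covers {audit, hiring, ops, training, budget, ethics, legal, safety, IT} — 9 topics.
No choice of 2 members does better; here strategy is left uncovered.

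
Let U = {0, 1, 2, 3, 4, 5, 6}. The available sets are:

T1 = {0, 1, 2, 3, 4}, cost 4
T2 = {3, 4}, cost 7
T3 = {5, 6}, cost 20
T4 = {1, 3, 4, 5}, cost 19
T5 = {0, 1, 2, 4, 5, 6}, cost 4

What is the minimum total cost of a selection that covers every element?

T1, T5 cover every element at cost 4 + 4 = 8.
Any cover uses at least 2 sets; among all covering selections none totals below 8.

8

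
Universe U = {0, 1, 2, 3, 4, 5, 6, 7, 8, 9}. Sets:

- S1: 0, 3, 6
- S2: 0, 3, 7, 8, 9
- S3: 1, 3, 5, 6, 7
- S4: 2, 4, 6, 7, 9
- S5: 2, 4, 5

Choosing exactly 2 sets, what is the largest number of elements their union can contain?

8

Choosing S2, S3 covers {0, 1, 3, 5, 6, 7, 8, 9} — 8 elements.
No choice of 2 sets does better; here 2, 4 are left uncovered.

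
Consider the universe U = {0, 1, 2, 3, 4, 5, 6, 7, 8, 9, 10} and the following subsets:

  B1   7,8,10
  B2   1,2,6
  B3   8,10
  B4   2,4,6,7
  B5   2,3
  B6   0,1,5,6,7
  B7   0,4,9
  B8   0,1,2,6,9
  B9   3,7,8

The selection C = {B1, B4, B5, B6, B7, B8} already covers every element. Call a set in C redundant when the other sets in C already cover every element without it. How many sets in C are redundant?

3

Drop B1: 8, 10 uncovered — not redundant.
Drop B4: the rest still cover every element — redundant.
Drop B5: 3 uncovered — not redundant.
Drop B6: 5 uncovered — not redundant.
Drop B7: the rest still cover every element — redundant.
Drop B8: the rest still cover every element — redundant.
3 redundant: B4, B7, B8.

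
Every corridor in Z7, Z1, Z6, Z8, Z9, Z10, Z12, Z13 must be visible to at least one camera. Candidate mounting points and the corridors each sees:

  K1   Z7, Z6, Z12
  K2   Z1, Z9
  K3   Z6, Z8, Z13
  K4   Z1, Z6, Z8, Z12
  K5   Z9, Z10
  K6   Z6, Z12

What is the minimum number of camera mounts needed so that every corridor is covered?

4

K1, K2, K3, K5 together cover {Z7, Z1, Z6, Z8, Z9, Z10, Z12, Z13} — every corridor.
No 3 of the 6 camera mounts cover everything (all 20 triples fall short), so 4 is minimum.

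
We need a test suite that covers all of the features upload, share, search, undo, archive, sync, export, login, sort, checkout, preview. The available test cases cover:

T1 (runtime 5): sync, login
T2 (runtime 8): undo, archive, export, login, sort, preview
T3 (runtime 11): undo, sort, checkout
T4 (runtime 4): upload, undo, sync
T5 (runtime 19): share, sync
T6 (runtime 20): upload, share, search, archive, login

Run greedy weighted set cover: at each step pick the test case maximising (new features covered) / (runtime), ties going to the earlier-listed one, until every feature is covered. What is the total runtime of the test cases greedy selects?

43

Pick 1: T2 adds 6 new (undo, archive, export, login, sort, preview) at runtime 8 (ratio 6/8).
Pick 2: T4 adds 2 new (upload, sync) at runtime 4 (ratio 2/4).
Pick 3: T6 adds 2 new (share, search) at runtime 20 (ratio 2/20).
Pick 4: T3 adds 1 new (checkout) at runtime 11 (ratio 1/11).
Greedy total runtime: 8 + 4 + 20 + 11 = 43.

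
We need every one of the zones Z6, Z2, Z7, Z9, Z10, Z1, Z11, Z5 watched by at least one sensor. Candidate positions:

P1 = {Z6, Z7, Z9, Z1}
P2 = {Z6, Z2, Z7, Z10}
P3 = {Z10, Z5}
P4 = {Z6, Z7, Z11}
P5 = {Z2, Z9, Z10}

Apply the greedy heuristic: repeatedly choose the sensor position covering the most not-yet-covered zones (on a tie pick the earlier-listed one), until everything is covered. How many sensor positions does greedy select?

Pick 1: P1 covers 4 new zones (Z6, Z7, Z9, Z1).
Pick 2: P2 covers 2 new zones (Z2, Z10).
Pick 3: P3 covers 1 new zones (Z5).
Pick 4: P4 covers 1 new zones (Z11).
Greedy uses 4 sensor positions.

4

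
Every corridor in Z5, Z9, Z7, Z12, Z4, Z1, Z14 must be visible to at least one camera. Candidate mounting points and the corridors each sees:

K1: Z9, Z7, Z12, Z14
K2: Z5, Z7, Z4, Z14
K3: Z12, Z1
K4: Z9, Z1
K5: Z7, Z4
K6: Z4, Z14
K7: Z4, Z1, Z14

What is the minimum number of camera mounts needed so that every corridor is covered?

K1, K2, K3 together cover {Z5, Z9, Z7, Z12, Z4, Z1, Z14} — every corridor.
No 2 of the 7 camera mounts cover everything (all 21 pairs fall short), so 3 is minimum.

3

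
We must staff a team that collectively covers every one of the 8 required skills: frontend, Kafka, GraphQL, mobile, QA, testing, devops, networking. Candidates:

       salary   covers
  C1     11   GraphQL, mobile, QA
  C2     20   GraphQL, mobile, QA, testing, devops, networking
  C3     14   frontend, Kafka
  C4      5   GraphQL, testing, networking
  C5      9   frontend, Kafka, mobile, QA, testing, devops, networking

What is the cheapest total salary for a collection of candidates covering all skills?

14

C4, C5 cover every skill at salary 5 + 9 = 14.
Any cover uses at least 2 candidates; among all covering selections none totals below 14.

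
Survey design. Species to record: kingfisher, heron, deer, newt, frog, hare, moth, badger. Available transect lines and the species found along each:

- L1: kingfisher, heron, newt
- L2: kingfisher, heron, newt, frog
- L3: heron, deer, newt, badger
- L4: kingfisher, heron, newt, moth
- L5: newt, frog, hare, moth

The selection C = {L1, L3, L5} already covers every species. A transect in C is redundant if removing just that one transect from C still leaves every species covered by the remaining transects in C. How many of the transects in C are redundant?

0

Drop L1: kingfisher uncovered — not redundant.
Drop L3: deer, badger uncovered — not redundant.
Drop L5: frog, hare, moth uncovered — not redundant.
None of the transects in C is redundant.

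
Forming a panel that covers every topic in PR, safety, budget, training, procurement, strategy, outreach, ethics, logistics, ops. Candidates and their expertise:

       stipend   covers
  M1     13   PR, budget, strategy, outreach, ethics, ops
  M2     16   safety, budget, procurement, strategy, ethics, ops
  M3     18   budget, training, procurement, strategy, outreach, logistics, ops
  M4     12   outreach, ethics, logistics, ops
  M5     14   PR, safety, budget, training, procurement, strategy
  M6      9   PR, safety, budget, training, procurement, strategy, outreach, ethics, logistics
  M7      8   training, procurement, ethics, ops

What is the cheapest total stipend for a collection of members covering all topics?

17

M6, M7 cover every topic at stipend 9 + 8 = 17.
Any cover uses at least 2 members; among all covering selections none totals below 17.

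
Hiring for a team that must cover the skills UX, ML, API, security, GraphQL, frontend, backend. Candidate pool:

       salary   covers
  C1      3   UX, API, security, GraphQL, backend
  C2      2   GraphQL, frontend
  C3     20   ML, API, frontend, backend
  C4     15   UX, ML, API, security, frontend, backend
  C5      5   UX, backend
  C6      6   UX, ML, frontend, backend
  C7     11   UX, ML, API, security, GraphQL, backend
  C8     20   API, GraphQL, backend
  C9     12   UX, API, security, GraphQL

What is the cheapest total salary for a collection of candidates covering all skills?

C1, C6 cover every skill at salary 3 + 6 = 9.
Any cover uses at least 2 candidates; among all covering selections none totals below 9.
Greedy by coverage-per-salary would pick C1, C2, C6 for 11 — worse than the optimum 9.

9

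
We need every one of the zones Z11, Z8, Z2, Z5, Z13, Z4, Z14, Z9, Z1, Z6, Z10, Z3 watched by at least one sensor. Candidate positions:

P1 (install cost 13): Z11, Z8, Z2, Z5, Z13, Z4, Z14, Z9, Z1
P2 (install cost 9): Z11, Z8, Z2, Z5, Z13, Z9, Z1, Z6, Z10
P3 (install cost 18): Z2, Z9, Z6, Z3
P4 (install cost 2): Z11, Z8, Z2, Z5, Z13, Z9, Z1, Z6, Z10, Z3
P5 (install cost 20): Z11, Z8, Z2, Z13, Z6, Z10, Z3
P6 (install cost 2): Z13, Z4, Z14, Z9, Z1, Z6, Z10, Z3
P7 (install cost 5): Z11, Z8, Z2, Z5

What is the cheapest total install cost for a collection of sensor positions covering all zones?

4

P4, P6 cover every zone at install cost 2 + 2 = 4.
Any cover uses at least 2 sensor positions; among all covering selections none totals below 4.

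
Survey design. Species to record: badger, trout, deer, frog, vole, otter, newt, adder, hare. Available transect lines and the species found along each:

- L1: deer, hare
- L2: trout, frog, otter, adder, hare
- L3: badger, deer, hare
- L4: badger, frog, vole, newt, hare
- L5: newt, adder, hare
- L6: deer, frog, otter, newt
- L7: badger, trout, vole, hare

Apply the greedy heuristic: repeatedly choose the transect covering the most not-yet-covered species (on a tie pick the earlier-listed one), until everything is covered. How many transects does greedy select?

Pick 1: L2 covers 5 new species (trout, frog, otter, adder, hare).
Pick 2: L4 covers 3 new species (badger, vole, newt).
Pick 3: L1 covers 1 new species (deer).
Greedy uses 3 transects.

3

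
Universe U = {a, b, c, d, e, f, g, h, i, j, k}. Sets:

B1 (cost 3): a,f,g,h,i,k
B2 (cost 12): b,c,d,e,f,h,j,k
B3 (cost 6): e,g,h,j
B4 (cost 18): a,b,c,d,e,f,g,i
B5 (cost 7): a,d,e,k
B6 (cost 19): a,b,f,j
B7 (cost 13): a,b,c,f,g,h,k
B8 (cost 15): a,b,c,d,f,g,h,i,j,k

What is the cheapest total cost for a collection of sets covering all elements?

B1, B2 cover every element at cost 3 + 12 = 15.
Any cover uses at least 2 sets; among all covering selections none totals below 15.

15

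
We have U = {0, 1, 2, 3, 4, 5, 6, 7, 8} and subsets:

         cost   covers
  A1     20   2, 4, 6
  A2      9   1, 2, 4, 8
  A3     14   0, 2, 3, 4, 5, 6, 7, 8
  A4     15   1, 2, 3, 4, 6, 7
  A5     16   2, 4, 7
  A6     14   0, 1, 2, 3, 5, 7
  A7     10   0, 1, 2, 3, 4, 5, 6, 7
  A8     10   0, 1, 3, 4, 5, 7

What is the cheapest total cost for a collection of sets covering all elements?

A2, A7 cover every element at cost 9 + 10 = 19.
Any cover uses at least 2 sets; among all covering selections none totals below 19.

19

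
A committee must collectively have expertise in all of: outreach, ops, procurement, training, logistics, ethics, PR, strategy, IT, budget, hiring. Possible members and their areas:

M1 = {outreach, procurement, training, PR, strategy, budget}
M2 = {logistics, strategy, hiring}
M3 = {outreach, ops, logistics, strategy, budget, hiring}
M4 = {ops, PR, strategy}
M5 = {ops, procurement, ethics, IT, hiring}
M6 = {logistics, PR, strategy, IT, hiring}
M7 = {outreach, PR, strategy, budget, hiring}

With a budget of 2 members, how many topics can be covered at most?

Choosing M1, M5 covers {outreach, ops, procurement, training, ethics, PR, strategy, IT, budget, hiring} — 10 topics.
No choice of 2 members does better; here logistics is left uncovered.

10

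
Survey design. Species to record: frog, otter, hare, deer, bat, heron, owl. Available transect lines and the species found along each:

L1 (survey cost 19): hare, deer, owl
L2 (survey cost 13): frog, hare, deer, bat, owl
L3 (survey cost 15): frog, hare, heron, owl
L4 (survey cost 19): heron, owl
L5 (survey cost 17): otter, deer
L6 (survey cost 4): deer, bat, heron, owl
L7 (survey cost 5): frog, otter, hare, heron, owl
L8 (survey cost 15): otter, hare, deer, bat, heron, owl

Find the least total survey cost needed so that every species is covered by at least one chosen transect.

L6, L7 cover every species at survey cost 4 + 5 = 9.
Any cover uses at least 2 transects; among all covering selections none totals below 9.

9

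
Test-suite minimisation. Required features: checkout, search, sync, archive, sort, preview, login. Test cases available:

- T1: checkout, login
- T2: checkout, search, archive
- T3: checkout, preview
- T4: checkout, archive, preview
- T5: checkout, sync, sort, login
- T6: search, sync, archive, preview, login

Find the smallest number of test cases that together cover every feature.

T5, T6 together cover {checkout, search, sync, archive, sort, preview, login} — every feature.
No single test case contains all 7 features, so 2 is optimal.

2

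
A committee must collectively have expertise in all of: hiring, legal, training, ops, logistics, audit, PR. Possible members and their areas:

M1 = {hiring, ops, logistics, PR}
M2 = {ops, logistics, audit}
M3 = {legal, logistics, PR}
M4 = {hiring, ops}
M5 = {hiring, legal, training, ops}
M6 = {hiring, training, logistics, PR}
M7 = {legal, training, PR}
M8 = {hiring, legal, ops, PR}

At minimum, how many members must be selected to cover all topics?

M1, M2, M5 together cover {hiring, legal, training, ops, logistics, audit, PR} — every topic.
No 2 of the 8 members cover everything (all 28 pairs fall short), so 3 is minimum.

3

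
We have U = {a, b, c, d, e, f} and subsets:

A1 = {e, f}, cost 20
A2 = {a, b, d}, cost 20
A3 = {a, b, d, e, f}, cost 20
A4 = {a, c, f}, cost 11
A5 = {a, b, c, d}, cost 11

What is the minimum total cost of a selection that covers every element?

31

A1, A5 cover every element at cost 20 + 11 = 31.
Any cover uses at least 2 sets; among all covering selections none totals below 31.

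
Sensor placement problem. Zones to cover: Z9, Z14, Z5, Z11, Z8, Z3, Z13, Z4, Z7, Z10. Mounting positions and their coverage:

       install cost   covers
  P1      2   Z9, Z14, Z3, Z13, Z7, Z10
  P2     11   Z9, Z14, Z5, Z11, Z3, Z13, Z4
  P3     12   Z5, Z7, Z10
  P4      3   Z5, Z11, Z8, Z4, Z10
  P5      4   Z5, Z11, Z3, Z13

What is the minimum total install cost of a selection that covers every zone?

P1, P4 cover every zone at install cost 2 + 3 = 5.
Any cover uses at least 2 sensor positions; among all covering selections none totals below 5.

5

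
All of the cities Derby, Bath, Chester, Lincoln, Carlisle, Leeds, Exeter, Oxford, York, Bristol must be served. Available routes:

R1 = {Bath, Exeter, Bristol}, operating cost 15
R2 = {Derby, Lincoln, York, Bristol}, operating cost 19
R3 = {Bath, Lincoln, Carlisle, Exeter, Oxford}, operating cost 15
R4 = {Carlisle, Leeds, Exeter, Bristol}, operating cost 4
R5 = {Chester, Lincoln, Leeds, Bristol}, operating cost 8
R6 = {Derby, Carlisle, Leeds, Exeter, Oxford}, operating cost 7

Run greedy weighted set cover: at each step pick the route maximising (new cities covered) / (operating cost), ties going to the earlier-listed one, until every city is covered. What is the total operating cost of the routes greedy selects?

Pick 1: R4 adds 4 new (Carlisle, Leeds, Exeter, Bristol) at operating cost 4 (ratio 4/4).
Pick 2: R6 adds 2 new (Derby, Oxford) at operating cost 7 (ratio 2/7).
Pick 3: R5 adds 2 new (Chester, Lincoln) at operating cost 8 (ratio 2/8).
Pick 4: R1 adds 1 new (Bath) at operating cost 15 (ratio 1/15).
Pick 5: R2 adds 1 new (York) at operating cost 19 (ratio 1/19).
Greedy total operating cost: 4 + 7 + 8 + 15 + 19 = 53. (The true optimum is 42, so greedy overshoots here.)

53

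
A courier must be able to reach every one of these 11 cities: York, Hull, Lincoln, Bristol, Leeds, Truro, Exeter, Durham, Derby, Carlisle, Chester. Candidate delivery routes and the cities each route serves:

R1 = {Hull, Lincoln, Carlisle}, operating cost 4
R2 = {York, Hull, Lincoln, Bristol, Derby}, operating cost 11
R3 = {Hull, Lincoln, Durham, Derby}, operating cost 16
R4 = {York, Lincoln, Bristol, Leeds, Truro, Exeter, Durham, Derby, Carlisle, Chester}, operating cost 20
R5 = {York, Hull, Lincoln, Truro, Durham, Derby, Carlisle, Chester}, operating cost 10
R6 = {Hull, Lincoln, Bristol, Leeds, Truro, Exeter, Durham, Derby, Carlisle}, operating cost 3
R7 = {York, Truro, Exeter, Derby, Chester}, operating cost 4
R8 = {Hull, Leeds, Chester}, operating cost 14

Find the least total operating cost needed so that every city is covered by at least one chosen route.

R6, R7 cover every city at operating cost 3 + 4 = 7.
Any cover uses at least 2 routes; among all covering selections none totals below 7.

7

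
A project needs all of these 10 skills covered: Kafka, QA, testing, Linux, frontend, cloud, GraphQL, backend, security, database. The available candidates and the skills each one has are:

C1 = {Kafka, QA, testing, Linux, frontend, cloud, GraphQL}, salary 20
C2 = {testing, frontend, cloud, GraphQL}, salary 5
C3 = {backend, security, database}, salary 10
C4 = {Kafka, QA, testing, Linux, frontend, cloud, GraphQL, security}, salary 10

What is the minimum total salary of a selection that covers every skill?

20

C3, C4 cover every skill at salary 10 + 10 = 20.
Any cover uses at least 2 candidates; among all covering selections none totals below 20.
Greedy by coverage-per-salary would pick C2, C4, C3 for 25 — worse than the optimum 20.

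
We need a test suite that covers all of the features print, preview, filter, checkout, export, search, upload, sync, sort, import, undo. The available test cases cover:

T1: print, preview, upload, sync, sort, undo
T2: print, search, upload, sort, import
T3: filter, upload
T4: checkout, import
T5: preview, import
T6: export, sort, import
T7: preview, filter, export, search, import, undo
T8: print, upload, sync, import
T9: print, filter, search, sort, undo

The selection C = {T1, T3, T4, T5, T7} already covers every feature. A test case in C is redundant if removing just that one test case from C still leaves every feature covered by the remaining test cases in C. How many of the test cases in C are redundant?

2

Drop T1: print, sync, sort uncovered — not redundant.
Drop T3: the rest still cover every feature — redundant.
Drop T4: checkout uncovered — not redundant.
Drop T5: the rest still cover every feature — redundant.
Drop T7: export, search uncovered — not redundant.
2 redundant: T3, T5.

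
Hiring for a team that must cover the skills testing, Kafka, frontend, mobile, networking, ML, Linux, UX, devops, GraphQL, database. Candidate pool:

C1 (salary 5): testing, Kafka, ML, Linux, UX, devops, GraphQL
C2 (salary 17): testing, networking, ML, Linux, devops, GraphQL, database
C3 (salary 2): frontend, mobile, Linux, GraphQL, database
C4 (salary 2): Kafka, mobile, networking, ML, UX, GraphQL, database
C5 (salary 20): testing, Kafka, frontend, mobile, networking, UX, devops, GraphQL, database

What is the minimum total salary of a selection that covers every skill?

C1, C3, C4 cover every skill at salary 5 + 2 + 2 = 9.
Any cover uses at least 2 candidates; among all covering selections none totals below 9.

9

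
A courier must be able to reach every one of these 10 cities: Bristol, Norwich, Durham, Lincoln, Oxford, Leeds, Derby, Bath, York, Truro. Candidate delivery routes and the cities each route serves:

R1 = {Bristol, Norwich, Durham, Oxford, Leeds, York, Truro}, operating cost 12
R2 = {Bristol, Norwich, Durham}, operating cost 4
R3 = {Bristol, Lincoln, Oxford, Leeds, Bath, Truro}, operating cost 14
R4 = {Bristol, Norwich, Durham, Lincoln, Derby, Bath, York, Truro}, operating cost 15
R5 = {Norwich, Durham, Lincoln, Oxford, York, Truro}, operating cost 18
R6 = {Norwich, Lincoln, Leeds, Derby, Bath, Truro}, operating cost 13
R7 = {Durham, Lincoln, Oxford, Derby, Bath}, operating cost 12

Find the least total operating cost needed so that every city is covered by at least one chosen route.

R1, R7 cover every city at operating cost 12 + 12 = 24.
Any cover uses at least 2 routes; among all covering selections none totals below 24.
Greedy by coverage-per-operating cost would pick R2, R6, R1 for 29 — worse than the optimum 24.

24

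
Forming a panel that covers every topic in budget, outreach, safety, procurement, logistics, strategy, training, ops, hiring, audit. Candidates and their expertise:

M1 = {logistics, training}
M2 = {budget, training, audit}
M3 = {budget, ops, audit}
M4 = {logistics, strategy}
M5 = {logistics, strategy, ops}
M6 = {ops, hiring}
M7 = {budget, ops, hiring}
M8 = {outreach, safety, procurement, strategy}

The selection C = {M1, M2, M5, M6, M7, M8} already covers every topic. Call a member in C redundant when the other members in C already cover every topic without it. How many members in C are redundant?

Drop M1: the rest still cover every topic — redundant.
Drop M2: audit uncovered — not redundant.
Drop M5: the rest still cover every topic — redundant.
Drop M6: the rest still cover every topic — redundant.
Drop M7: the rest still cover every topic — redundant.
Drop M8: outreach, safety, procurement uncovered — not redundant.
4 redundant: M1, M5, M6, M7.

4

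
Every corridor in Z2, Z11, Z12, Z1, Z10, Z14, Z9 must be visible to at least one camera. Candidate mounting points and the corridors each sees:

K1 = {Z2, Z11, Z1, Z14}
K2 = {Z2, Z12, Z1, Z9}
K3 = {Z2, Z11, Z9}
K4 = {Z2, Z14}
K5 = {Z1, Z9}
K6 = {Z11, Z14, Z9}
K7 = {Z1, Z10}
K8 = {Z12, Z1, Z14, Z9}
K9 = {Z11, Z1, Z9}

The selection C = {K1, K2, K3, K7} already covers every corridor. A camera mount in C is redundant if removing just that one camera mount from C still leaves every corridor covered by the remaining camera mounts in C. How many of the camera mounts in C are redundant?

Drop K1: Z14 uncovered — not redundant.
Drop K2: Z12 uncovered — not redundant.
Drop K3: the rest still cover every corridor — redundant.
Drop K7: Z10 uncovered — not redundant.
1 redundant: K3.

1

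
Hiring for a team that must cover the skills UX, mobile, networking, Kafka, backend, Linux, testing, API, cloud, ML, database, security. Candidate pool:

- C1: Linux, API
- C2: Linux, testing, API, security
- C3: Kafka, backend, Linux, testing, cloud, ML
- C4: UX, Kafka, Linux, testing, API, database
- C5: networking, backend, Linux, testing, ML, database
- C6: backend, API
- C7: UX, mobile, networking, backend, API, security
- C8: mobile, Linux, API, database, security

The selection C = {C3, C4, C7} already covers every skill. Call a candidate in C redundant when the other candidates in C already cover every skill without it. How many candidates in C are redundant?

0

Drop C3: cloud, ML uncovered — not redundant.
Drop C4: database uncovered — not redundant.
Drop C7: mobile, networking, security uncovered — not redundant.
None of the candidates in C is redundant.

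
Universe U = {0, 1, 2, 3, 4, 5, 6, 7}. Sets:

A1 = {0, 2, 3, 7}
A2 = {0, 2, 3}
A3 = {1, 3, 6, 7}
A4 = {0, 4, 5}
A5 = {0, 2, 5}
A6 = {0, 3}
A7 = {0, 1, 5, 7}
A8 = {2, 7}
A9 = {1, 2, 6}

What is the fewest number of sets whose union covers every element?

A1, A3, A4 together cover {0, 1, 2, 3, 4, 5, 6, 7} — every element.
No 2 of the 9 sets cover everything (all 36 pairs fall short), so 3 is minimum.

3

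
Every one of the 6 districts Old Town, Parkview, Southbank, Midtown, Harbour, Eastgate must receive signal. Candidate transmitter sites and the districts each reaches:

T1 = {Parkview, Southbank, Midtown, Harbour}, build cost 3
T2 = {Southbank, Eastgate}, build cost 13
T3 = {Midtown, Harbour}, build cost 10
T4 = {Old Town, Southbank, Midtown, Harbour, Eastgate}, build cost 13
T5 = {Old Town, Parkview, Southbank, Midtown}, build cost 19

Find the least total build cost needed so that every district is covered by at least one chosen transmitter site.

16

T1, T4 cover every district at build cost 3 + 13 = 16.
Any cover uses at least 2 transmitter sites; among all covering selections none totals below 16.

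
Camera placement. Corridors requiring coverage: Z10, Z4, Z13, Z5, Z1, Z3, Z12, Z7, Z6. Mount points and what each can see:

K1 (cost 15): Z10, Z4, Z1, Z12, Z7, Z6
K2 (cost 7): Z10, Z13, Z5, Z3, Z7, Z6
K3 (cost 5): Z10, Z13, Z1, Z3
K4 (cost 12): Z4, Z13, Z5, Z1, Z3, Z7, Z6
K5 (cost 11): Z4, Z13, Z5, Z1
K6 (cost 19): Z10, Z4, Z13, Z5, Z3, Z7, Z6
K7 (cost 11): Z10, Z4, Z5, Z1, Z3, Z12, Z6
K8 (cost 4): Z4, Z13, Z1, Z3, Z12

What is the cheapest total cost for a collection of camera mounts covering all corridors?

11

K2, K8 cover every corridor at cost 7 + 4 = 11.
Any cover uses at least 2 camera mounts; among all covering selections none totals below 11.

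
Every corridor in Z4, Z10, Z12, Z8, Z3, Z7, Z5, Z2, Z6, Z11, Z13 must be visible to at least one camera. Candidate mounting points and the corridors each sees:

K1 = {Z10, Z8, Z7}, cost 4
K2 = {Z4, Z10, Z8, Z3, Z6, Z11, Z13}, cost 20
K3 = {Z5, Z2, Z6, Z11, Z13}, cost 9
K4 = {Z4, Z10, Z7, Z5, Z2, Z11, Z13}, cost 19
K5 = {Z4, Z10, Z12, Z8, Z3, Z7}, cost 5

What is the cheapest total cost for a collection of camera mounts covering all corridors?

K3, K5 cover every corridor at cost 9 + 5 = 14.
Any cover uses at least 2 camera mounts; among all covering selections none totals below 14.

14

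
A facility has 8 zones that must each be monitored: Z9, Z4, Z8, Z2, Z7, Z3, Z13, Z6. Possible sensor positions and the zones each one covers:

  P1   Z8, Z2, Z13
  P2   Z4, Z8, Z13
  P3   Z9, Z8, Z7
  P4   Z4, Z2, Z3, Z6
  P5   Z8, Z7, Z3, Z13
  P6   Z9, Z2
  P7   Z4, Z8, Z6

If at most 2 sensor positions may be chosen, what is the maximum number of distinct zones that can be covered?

Choosing P3, P4 covers {Z9, Z4, Z8, Z2, Z7, Z3, Z6} — 7 zones.
No choice of 2 sensor positions does better; here Z13 is left uncovered.

7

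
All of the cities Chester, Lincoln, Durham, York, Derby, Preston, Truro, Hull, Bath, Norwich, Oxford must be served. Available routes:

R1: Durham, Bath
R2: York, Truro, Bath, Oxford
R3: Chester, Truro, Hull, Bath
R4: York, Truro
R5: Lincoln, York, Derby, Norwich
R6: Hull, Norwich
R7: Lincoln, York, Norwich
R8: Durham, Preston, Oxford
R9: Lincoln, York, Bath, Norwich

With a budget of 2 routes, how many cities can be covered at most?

8

Choosing R3, R5 covers {Chester, Lincoln, York, Derby, Truro, Hull, Bath, Norwich} — 8 cities.
No choice of 2 routes does better; here Durham, Preston, Oxford are left uncovered.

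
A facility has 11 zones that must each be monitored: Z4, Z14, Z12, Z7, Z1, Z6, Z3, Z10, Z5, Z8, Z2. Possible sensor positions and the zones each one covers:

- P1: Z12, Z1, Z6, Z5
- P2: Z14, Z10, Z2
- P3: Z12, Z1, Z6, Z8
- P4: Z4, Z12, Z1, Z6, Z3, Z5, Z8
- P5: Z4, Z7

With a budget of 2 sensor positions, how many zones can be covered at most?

Choosing P2, P4 covers {Z4, Z14, Z12, Z1, Z6, Z3, Z10, Z5, Z8, Z2} — 10 zones.
No choice of 2 sensor positions does better; here Z7 is left uncovered.

10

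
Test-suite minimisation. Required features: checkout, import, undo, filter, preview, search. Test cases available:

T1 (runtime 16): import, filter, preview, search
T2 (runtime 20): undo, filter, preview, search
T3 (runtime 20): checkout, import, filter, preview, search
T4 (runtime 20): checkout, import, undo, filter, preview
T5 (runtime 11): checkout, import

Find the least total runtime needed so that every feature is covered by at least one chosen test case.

31

T2, T5 cover every feature at runtime 20 + 11 = 31.
Any cover uses at least 2 test cases; among all covering selections none totals below 31.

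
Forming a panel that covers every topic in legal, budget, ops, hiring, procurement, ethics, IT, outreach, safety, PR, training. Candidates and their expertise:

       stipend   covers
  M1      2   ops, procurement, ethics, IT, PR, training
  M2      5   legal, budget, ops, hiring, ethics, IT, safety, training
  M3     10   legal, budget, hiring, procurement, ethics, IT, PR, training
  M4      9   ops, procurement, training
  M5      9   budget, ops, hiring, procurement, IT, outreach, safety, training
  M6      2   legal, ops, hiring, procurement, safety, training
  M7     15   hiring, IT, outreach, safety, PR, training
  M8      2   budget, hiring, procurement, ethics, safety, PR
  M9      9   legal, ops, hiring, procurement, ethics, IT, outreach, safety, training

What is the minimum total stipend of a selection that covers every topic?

11

M8, M9 cover every topic at stipend 2 + 9 = 11.
Any cover uses at least 2 members; among all covering selections none totals below 11.
Greedy by coverage-per-stipend would pick M1, M6, M8, M5 for 15 — worse than the optimum 11.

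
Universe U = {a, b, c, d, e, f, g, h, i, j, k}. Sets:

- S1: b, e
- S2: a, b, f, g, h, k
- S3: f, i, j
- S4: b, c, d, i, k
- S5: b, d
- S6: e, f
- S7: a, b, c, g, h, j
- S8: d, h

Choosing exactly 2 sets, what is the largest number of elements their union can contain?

Choosing S2, S4 covers {a, b, c, d, f, g, h, i, k} — 9 elements.
No choice of 2 sets does better; here e, j are left uncovered.

9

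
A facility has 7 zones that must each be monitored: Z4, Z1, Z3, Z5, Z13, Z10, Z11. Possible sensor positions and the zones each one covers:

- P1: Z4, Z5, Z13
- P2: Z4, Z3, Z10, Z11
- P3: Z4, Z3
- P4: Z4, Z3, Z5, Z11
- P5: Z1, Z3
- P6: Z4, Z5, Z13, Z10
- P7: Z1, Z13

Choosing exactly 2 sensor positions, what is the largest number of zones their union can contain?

Choosing P1, P2 covers {Z4, Z3, Z5, Z13, Z10, Z11} — 6 zones.
No choice of 2 sensor positions does better; here Z1 is left uncovered.

6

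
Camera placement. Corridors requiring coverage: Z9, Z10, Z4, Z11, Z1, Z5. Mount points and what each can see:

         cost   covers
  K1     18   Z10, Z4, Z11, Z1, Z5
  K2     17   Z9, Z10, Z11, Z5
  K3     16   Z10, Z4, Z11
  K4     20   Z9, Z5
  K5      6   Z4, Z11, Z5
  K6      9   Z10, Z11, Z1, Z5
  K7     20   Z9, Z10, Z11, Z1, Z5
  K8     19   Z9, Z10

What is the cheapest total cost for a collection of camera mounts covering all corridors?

K5, K7 cover every corridor at cost 6 + 20 = 26.
Any cover uses at least 2 camera mounts; among all covering selections none totals below 26.
Greedy by coverage-per-cost would pick K5, K6, K2 for 32 — worse than the optimum 26.

26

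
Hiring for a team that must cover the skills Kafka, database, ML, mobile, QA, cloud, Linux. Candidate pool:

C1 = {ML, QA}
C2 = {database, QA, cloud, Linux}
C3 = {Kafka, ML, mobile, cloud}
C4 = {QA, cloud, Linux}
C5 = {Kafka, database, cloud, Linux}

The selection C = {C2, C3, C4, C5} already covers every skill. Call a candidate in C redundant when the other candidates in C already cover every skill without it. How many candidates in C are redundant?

Drop C2: the rest still cover every skill — redundant.
Drop C3: ML, mobile uncovered — not redundant.
Drop C4: the rest still cover every skill — redundant.
Drop C5: the rest still cover every skill — redundant.
3 redundant: C2, C4, C5.

3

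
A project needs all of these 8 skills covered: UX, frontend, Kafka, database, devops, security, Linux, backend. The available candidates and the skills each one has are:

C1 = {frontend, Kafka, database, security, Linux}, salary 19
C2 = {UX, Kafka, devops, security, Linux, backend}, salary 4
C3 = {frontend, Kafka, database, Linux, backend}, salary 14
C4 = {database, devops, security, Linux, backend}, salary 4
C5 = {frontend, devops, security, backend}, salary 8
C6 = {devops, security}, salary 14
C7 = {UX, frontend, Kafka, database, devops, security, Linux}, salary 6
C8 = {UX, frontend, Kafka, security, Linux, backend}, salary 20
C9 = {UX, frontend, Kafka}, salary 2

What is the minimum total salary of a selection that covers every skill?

C4, C9 cover every skill at salary 4 + 2 = 6.
Any cover uses at least 2 candidates; among all covering selections none totals below 6.
Greedy by coverage-per-salary would pick C2, C9, C4 for 10 — worse than the optimum 6.

6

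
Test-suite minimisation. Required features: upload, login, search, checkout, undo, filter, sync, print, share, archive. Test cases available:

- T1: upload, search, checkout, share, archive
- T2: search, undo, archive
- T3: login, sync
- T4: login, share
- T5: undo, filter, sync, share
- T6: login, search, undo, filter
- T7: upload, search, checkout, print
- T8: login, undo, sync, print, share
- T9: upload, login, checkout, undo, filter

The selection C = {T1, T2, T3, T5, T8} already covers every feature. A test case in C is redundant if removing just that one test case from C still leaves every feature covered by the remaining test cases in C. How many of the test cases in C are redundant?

Drop T1: upload, checkout uncovered — not redundant.
Drop T2: the rest still cover every feature — redundant.
Drop T3: the rest still cover every feature — redundant.
Drop T5: filter uncovered — not redundant.
Drop T8: print uncovered — not redundant.
2 redundant: T2, T3.

2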